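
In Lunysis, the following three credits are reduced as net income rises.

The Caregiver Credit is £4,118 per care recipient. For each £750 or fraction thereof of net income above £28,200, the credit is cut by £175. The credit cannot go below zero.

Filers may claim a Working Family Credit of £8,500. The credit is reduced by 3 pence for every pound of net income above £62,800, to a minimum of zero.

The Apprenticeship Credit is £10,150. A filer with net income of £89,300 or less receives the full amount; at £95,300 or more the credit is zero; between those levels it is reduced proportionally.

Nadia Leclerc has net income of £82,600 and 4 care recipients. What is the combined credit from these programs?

Caregiver Credit: base = 4 × £4,118 = £16,472. income exceeds £28,200 by £54,400, which is 73 full-or-partial £750 increments; reduction = 73 × £175 = £12,775, leaving £3,697.
Working Family Credit: 3% of the £19,800 excess over £62,800 is £594; credit = £8,500 − £594 = £7,906.
Apprenticeship Credit: £82,600 is at or below the £89,300 threshold, so the full £10,150 applies.
Total: £3,697 + £7,906 + £10,150 = £21,753.

£21,753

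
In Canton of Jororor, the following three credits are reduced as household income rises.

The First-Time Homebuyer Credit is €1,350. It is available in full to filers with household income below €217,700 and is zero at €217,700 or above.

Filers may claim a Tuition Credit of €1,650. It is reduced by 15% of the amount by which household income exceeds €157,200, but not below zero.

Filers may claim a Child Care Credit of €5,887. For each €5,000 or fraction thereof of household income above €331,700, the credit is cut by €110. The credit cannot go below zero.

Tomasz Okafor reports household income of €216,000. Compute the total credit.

€7,237

First-Time Homebuyer Credit: €216,000 is below the €217,700 cutoff, so the full €1,350 applies.
Tuition Credit: 15% of the €58,800 excess over €157,200 is €8,820 ≥ base, so the credit is €0.
Child Care Credit: €216,000 is at or below the €331,700 threshold, so the full €5,887 applies.
Total: €1,350 + €0 + €5,887 = €7,237.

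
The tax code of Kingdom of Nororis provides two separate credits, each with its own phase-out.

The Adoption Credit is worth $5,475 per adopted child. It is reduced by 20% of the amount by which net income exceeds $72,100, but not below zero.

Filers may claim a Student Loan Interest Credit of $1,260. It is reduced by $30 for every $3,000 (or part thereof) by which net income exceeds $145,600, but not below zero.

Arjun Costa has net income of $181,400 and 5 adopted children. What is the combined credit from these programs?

Adoption Credit: base = 5 × $5,475 = $27,375. 20% of the $109,300 excess over $72,100 is $21,860; credit = $27,375 − $21,860 = $5,515.
Student Loan Interest Credit: income exceeds $145,600 by $35,800, which is 12 full-or-partial $3,000 increments; reduction = 12 × $30 = $360, leaving $900.
Total: $5,515 + $900 = $6,415.

$6,415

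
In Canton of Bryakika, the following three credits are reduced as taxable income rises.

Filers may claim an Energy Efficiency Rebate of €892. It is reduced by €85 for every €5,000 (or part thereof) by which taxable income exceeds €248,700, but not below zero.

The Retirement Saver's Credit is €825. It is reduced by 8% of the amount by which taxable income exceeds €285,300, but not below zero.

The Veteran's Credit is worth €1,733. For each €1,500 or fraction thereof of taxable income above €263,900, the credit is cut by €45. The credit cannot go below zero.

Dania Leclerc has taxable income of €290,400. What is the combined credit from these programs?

€1,467

Energy Efficiency Rebate: income exceeds €248,700 by €41,700, which is 9 full-or-partial €5,000 increments; reduction = 9 × €85 = €765, leaving €127.
Retirement Saver's Credit: 8% of the €5,100 excess over €285,300 is €408; credit = €825 − €408 = €417.
Veteran's Credit: income exceeds €263,900 by €26,500, which is 18 full-or-partial €1,500 increments; reduction = 18 × €45 = €810, leaving €923.
Total: €127 + €417 + €923 = €1,467.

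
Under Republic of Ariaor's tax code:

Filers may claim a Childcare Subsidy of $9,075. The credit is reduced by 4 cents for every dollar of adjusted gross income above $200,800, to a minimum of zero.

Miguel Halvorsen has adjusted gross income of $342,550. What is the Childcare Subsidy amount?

Childcare Subsidy: 4% of the $141,750 excess over $200,800 is $5,670; credit = $9,075 − $5,670 = $3,405.

$3,405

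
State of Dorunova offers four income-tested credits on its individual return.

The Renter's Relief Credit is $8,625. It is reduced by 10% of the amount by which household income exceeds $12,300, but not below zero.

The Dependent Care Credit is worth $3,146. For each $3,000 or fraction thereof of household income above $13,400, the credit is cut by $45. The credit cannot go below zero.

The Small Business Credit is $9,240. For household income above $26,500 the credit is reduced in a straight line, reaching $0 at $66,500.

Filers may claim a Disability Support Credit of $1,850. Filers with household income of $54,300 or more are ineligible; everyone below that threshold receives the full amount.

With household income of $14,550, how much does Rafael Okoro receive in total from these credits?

$22,591

Renter's Relief Credit: 10% of the $2,250 excess over $12,300 is $225; credit = $8,625 − $225 = $8,400.
Dependent Care Credit: income exceeds $13,400 by $1,150, which is 1 full-or-partial $3,000 increment; reduction = 1 × $45 = $45, leaving $3,101.
Small Business Credit: $14,550 is at or below the $26,500 threshold, so the full $9,240 applies.
Disability Support Credit: $14,550 is below the $54,300 cutoff, so the full $1,850 applies.
Total: $8,400 + $3,101 + $9,240 + $1,850 = $22,591.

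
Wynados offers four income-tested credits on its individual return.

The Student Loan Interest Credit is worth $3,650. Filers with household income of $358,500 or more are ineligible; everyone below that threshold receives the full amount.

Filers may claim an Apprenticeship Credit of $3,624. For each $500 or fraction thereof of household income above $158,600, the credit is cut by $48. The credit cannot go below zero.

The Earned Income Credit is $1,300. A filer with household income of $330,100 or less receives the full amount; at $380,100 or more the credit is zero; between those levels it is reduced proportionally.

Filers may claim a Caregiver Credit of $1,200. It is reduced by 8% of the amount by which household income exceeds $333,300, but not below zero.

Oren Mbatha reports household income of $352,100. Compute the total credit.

Student Loan Interest Credit: $352,100 is below the $358,500 cutoff, so the full $3,650 applies.
Apprenticeship Credit: income exceeds $158,600 by $193,500 → 387 increments × $48 = $18,576 ≥ base, so the credit is $0.
Earned Income Credit: $352,100 is $22,000 into a $50,000 phase-out range, leaving 28,000/50,000 of the credit: $1,300 × 28,000/50,000 = $728.
Caregiver Credit: 8% of the $18,800 excess over $333,300 is $1,504 ≥ base, so the credit is $0.
Total: $3,650 + $0 + $728 + $0 = $4,378.

$4,378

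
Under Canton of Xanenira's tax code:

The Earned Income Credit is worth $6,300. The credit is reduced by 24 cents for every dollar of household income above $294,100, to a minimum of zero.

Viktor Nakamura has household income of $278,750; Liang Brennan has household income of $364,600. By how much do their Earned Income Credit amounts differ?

Viktor ($278,750): Earned Income Credit: $278,750 is at or below the $294,100 threshold, so the full $6,300 applies.
Liang ($364,600): Earned Income Credit: 24% of the $70,500 excess over $294,100 is $16,920 ≥ base, so the credit is $0.
Difference: |$6,300 − $0| = $6,300.

$6,300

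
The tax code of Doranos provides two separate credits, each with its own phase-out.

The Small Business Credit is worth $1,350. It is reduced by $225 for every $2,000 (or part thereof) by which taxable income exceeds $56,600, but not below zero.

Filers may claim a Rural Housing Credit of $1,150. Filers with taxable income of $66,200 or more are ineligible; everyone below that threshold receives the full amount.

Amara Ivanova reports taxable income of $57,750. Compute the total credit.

Small Business Credit: income exceeds $56,600 by $1,150, which is 1 full-or-partial $2,000 increment; reduction = 1 × $225 = $225, leaving $1,125.
Rural Housing Credit: $57,750 is below the $66,200 cutoff, so the full $1,150 applies.
Total: $1,125 + $1,150 = $2,275.

$2,275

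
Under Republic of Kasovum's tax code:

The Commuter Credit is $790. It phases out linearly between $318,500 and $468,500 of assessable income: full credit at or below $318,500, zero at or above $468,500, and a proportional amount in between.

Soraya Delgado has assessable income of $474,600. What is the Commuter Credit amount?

$0

Commuter Credit: $474,600 is at or above $468,500, so the credit is $0.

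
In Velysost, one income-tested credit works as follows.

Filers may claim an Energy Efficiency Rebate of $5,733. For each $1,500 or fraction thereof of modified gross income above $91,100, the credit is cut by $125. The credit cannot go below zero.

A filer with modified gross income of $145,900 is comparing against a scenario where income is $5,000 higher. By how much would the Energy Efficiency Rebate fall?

$375

At $145,900 — income exceeds $91,100 by $54,800, which is 37 full-or-partial $1,500 increments; reduction = 37 × $125 = $4,625, leaving $1,108.
At $150,900 — income exceeds $91,100 by $59,800, which is 40 full-or-partial $1,500 increments; reduction = 40 × $125 = $5,000, leaving $733.
Lost: $1,108 − $733 = $375.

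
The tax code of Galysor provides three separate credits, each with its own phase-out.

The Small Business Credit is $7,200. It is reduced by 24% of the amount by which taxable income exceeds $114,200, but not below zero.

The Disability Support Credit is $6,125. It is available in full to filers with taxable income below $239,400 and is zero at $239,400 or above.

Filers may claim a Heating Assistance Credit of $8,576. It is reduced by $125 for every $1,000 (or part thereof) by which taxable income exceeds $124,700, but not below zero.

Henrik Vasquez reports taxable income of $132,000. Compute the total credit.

$16,629

Small Business Credit: 24% of the $17,800 excess over $114,200 is $4,272; credit = $7,200 − $4,272 = $2,928.
Disability Support Credit: $132,000 is below the $239,400 cutoff, so the full $6,125 applies.
Heating Assistance Credit: income exceeds $124,700 by $7,300, which is 8 full-or-partial $1,000 increments; reduction = 8 × $125 = $1,000, leaving $7,576.
Total: $2,928 + $6,125 + $7,576 = $16,629.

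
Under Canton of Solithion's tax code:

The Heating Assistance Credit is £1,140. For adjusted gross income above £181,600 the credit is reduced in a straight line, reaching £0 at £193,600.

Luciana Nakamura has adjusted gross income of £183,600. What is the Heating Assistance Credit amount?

Heating Assistance Credit: £183,600 is £2,000 into a £12,000 phase-out range, leaving 10,000/12,000 of the credit: £1,140 × 10,000/12,000 = £950.

£950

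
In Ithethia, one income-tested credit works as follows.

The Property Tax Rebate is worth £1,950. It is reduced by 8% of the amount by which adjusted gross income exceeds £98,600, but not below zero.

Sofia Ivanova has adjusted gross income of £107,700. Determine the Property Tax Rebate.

£1,222

Property Tax Rebate: 8% of the £9,100 excess over £98,600 is £728; credit = £1,950 − £728 = £1,222.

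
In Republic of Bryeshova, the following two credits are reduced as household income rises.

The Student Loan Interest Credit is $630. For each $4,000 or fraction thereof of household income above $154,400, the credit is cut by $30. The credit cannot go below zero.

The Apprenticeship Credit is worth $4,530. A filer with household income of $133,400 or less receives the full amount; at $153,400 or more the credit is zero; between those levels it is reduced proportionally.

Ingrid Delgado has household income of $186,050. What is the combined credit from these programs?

Student Loan Interest Credit: income exceeds $154,400 by $31,650, which is 8 full-or-partial $4,000 increments; reduction = 8 × $30 = $240, leaving $390.
Apprenticeship Credit: $186,050 is at or above $153,400, so the credit is $0.
Total: $390 + $0 = $390.

$390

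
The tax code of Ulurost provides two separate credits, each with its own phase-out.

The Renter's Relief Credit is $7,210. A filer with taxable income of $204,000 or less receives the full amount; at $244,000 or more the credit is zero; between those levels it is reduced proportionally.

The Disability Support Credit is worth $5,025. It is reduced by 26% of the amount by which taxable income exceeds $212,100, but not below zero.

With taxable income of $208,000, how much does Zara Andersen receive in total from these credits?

$11,514

Renter's Relief Credit: $208,000 is $4,000 into a $40,000 phase-out range, leaving 36,000/40,000 of the credit: $7,210 × 36,000/40,000 = $6,489.
Disability Support Credit: $208,000 is at or below the $212,100 threshold, so the full $5,025 applies.
Total: $6,489 + $5,025 = $11,514.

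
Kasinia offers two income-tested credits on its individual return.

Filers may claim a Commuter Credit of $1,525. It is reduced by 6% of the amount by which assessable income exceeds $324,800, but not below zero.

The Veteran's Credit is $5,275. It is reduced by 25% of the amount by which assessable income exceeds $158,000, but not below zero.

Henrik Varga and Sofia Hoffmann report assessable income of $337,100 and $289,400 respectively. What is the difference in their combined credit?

$738

Henrik ($337,100): Commuter Credit: 6% of the $12,300 excess over $324,800 is $738; credit = $1,525 − $738 = $787. Veteran's Credit: 25% of the $179,100 excess over $158,000 is $44,775 ≥ base, so the credit is $0. total $787 + $0 = $787
Sofia ($289,400): Commuter Credit: $289,400 is at or below the $324,800 threshold, so the full $1,525 applies. Veteran's Credit: 25% of the $131,400 excess over $158,000 is $32,850 ≥ base, so the credit is $0. total $1,525 + $0 = $1,525
Difference: |$787 − $1,525| = $738.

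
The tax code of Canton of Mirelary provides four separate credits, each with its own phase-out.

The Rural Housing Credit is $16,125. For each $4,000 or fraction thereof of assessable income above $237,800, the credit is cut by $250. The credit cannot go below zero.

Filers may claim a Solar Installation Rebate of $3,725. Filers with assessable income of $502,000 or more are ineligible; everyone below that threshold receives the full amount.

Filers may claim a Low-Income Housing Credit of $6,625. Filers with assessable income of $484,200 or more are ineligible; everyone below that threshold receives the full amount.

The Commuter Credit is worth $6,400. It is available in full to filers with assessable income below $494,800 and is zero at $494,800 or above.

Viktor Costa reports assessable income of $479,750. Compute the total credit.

Rural Housing Credit: income exceeds $237,800 by $241,950, which is 61 full-or-partial $4,000 increments; reduction = 61 × $250 = $15,250, leaving $875.
Solar Installation Rebate: $479,750 is below the $502,000 cutoff, so the full $3,725 applies.
Low-Income Housing Credit: $479,750 is below the $484,200 cutoff, so the full $6,625 applies.
Commuter Credit: $479,750 is below the $494,800 cutoff, so the full $6,400 applies.
Total: $875 + $3,725 + $6,625 + $6,400 = $17,625.

$17,625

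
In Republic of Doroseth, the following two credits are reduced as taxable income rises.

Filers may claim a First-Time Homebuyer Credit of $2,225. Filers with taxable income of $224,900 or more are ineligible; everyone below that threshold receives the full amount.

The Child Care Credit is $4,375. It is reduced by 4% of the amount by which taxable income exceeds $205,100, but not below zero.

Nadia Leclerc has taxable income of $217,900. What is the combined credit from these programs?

$6,088

First-Time Homebuyer Credit: $217,900 is below the $224,900 cutoff, so the full $2,225 applies.
Child Care Credit: 4% of the $12,800 excess over $205,100 is $512; credit = $4,375 − $512 = $3,863.
Total: $2,225 + $3,863 = $6,088.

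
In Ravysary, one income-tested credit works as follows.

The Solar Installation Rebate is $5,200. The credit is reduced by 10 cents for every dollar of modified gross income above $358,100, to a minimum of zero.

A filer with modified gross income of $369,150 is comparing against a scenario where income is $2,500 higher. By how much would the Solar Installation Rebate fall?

$250

At $369,150 — 10% of the $11,050 excess over $358,100 is $1,105; credit = $5,200 − $1,105 = $4,095.
At $371,650 — 10% of the $13,550 excess over $358,100 is $1,355; credit = $5,200 − $1,355 = $3,845.
Lost: $4,095 − $3,845 = $250.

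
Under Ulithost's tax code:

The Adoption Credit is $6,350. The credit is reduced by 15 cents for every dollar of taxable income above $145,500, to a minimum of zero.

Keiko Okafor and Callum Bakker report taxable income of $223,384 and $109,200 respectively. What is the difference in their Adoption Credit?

$6,350

Keiko ($223,384): Adoption Credit: 15% of the $77,884 excess over $145,500 is $11,682.60 ≥ base, so the credit is $0.
Callum ($109,200): Adoption Credit: $109,200 is at or below the $145,500 threshold, so the full $6,350 applies.
Difference: |$0 − $6,350| = $6,350.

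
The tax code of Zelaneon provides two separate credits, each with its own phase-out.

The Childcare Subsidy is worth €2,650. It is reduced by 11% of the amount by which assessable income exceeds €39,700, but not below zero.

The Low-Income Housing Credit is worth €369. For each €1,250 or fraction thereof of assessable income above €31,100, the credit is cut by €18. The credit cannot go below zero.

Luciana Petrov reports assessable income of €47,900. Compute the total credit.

€1,865

Childcare Subsidy: 11% of the €8,200 excess over €39,700 is €902; credit = €2,650 − €902 = €1,748.
Low-Income Housing Credit: income exceeds €31,100 by €16,800, which is 14 full-or-partial €1,250 increments; reduction = 14 × €18 = €252, leaving €117.
Total: €1,748 + €117 = €1,865.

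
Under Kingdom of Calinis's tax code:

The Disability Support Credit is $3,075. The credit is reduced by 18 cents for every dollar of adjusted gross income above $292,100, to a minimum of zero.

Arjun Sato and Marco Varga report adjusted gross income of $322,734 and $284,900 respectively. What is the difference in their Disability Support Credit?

$3,075

Arjun ($322,734): Disability Support Credit: 18% of the $30,634 excess over $292,100 is $5,514.12 ≥ base, so the credit is $0.
Marco ($284,900): Disability Support Credit: $284,900 is at or below the $292,100 threshold, so the full $3,075 applies.
Difference: |$0 − $3,075| = $3,075.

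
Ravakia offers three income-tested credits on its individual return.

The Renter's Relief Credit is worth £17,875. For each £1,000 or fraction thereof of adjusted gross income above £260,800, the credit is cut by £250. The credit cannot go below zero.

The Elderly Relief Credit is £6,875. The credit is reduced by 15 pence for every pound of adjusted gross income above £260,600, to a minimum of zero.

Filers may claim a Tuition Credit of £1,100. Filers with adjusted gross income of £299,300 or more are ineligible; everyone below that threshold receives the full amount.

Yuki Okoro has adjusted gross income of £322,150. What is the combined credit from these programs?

£2,375

Renter's Relief Credit: income exceeds £260,800 by £61,350, which is 62 full-or-partial £1,000 increments; reduction = 62 × £250 = £15,500, leaving £2,375.
Elderly Relief Credit: 15% of the £61,550 excess over £260,600 is £9,232.50 ≥ base, so the credit is £0.
Tuition Credit: £322,150 meets or exceeds the £299,300 cutoff, so the credit is £0.
Total: £2,375 + £0 + £0 = £2,375.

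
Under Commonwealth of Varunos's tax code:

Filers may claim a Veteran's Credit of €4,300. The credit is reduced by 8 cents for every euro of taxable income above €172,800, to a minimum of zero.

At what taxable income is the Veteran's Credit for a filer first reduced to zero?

The credit falls by 8% of each euro above €172,800, so it reaches zero when the excess is €4,300 / 8% = €53,750: income = €172,800 + €53,750 = €226,550.

€226,550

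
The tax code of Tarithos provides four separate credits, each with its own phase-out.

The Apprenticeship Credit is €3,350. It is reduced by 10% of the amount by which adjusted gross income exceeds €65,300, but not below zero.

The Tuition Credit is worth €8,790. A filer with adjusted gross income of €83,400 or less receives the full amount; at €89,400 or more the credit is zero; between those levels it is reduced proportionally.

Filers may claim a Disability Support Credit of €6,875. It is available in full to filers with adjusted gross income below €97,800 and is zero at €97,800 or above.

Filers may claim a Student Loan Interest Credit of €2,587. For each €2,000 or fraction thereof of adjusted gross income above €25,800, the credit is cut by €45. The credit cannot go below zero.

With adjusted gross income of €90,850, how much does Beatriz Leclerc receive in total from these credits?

Apprenticeship Credit: 10% of the €25,550 excess over €65,300 is €2,555; credit = €3,350 − €2,555 = €795.
Tuition Credit: €90,850 is at or above €89,400, so the credit is €0.
Disability Support Credit: €90,850 is below the €97,800 cutoff, so the full €6,875 applies.
Student Loan Interest Credit: income exceeds €25,800 by €65,050, which is 33 full-or-partial €2,000 increments; reduction = 33 × €45 = €1,485, leaving €1,102.
Total: €795 + €0 + €6,875 + €1,102 = €8,772.

€8,772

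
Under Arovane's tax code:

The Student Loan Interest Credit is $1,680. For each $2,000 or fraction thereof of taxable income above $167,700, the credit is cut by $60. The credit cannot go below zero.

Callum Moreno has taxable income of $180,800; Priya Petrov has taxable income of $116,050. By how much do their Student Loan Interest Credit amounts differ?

Callum ($180,800): Student Loan Interest Credit: income exceeds $167,700 by $13,100, which is 7 full-or-partial $2,000 increments; reduction = 7 × $60 = $420, leaving $1,260.
Priya ($116,050): Student Loan Interest Credit: $116,050 is at or below the $167,700 threshold, so the full $1,680 applies.
Difference: |$1,260 − $1,680| = $420.

$420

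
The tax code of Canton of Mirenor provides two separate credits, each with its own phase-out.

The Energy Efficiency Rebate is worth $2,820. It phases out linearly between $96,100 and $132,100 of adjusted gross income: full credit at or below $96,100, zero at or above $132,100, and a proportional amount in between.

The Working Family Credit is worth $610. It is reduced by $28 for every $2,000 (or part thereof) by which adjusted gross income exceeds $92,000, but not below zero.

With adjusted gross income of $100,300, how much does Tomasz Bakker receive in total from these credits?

$2,961

Energy Efficiency Rebate: $100,300 is $4,200 into a $36,000 phase-out range, leaving 31,800/36,000 of the credit: $2,820 × 31,800/36,000 = $2,491.
Working Family Credit: income exceeds $92,000 by $8,300, which is 5 full-or-partial $2,000 increments; reduction = 5 × $28 = $140, leaving $470.
Total: $2,491 + $470 = $2,961.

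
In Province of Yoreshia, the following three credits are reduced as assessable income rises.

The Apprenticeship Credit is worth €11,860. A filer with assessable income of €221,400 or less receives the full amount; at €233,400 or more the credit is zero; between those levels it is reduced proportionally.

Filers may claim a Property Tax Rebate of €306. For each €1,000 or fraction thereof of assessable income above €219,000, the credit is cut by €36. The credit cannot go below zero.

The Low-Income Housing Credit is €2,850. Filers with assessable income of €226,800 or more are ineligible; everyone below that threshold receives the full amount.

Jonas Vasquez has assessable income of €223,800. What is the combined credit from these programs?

€12,464

Apprenticeship Credit: €223,800 is €2,400 into a €12,000 phase-out range, leaving 9,600/12,000 of the credit: €11,860 × 9,600/12,000 = €9,488.
Property Tax Rebate: income exceeds €219,000 by €4,800, which is 5 full-or-partial €1,000 increments; reduction = 5 × €36 = €180, leaving €126.
Low-Income Housing Credit: €223,800 is below the €226,800 cutoff, so the full €2,850 applies.
Total: €9,488 + €126 + €2,850 = €12,464.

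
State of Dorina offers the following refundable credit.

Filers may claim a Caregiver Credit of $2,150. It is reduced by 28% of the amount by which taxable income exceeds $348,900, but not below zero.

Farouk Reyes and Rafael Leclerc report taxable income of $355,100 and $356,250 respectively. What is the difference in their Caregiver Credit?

Farouk ($355,100): Caregiver Credit: 28% of the $6,200 excess over $348,900 is $1,736; credit = $2,150 − $1,736 = $414.
Rafael ($356,250): Caregiver Credit: 28% of the $7,350 excess over $348,900 is $2,058; credit = $2,150 − $2,058 = $92.
Difference: |$414 − $92| = $322.

$322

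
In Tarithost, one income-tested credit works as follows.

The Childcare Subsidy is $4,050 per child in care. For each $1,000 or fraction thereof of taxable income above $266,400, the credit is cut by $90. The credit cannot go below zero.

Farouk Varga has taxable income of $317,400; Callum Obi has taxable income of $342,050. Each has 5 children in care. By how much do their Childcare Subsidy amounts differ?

$2,250

Farouk ($317,400): Childcare Subsidy: base = 5 × $4,050 = $20,250. income exceeds $266,400 by $51,000, which is 51 full-or-partial $1,000 increments; reduction = 51 × $90 = $4,590, leaving $15,660.
Callum ($342,050): Childcare Subsidy: base = 5 × $4,050 = $20,250. income exceeds $266,400 by $75,650, which is 76 full-or-partial $1,000 increments; reduction = 76 × $90 = $6,840, leaving $13,410.
Difference: |$15,660 − $13,410| = $2,250.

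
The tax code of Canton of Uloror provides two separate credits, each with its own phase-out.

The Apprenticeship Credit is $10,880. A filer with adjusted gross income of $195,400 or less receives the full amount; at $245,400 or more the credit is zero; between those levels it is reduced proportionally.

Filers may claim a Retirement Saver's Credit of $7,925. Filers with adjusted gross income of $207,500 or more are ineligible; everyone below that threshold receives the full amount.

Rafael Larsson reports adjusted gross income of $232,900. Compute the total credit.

$2,720

Apprenticeship Credit: $232,900 is $37,500 into a $50,000 phase-out range, leaving 12,500/50,000 of the credit: $10,880 × 12,500/50,000 = $2,720.
Retirement Saver's Credit: $232,900 meets or exceeds the $207,500 cutoff, so the credit is $0.
Total: $2,720 + $0 = $2,720.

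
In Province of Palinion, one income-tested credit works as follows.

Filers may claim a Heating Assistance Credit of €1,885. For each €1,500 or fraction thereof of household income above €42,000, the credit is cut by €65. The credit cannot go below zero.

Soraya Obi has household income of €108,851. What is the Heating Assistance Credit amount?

Heating Assistance Credit: income exceeds €42,000 by €66,851 → 45 increments × €65 = €2,925 ≥ base, so the credit is €0.

€0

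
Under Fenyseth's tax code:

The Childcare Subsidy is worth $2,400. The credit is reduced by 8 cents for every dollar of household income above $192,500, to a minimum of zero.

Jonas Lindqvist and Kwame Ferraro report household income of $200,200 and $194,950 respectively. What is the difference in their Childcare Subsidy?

$420

Jonas ($200,200): Childcare Subsidy: 8% of the $7,700 excess over $192,500 is $616; credit = $2,400 − $616 = $1,784.
Kwame ($194,950): Childcare Subsidy: 8% of the $2,450 excess over $192,500 is $196; credit = $2,400 − $196 = $2,204.
Difference: |$1,784 − $2,204| = $420.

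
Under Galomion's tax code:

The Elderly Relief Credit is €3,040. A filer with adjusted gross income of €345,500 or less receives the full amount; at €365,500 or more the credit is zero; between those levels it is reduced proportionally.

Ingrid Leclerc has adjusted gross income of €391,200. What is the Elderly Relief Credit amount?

Elderly Relief Credit: €391,200 is at or above €365,500, so the credit is €0.

€0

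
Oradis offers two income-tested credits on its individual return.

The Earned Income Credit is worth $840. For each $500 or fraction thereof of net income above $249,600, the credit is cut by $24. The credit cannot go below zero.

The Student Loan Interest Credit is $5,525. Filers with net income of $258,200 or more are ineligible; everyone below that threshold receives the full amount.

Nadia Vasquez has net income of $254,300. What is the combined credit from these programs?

Earned Income Credit: income exceeds $249,600 by $4,700, which is 10 full-or-partial $500 increments; reduction = 10 × $24 = $240, leaving $600.
Student Loan Interest Credit: $254,300 is below the $258,200 cutoff, so the full $5,525 applies.
Total: $600 + $5,525 = $6,125.

$6,125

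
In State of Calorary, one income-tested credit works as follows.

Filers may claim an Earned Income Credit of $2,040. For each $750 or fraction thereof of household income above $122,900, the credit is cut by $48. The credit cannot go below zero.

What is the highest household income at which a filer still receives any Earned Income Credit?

$154,400

After 42 increments the reduction is 42 × $48 = $2,016, leaving $24; one more increment wipes it out. Increment 42 ends at excess 42 × $750 = $31,500, so the highest qualifying income is $122,900 + $31,500 = $154,400.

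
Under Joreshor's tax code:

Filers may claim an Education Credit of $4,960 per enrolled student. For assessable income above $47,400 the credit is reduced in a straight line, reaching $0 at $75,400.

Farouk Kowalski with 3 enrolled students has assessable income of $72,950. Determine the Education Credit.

$1,302

Education Credit: base = 3 × $4,960 = $14,880. $72,950 is $25,550 into a $28,000 phase-out range, leaving 2,450/28,000 of the credit: $14,880 × 2,450/28,000 = $1,302.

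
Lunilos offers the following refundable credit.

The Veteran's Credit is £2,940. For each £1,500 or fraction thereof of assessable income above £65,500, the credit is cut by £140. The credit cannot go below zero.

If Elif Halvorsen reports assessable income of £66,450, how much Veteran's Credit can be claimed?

Veteran's Credit: income exceeds £65,500 by £950, which is 1 full-or-partial £1,500 increment; reduction = 1 × £140 = £140, leaving £2,800.

£2,800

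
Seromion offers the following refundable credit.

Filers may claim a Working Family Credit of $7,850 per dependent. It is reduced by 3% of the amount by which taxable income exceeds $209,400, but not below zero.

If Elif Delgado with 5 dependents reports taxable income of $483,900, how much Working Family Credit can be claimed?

$31,015

Working Family Credit: base = 5 × $7,850 = $39,250. 3% of the $274,500 excess over $209,400 is $8,235; credit = $39,250 − $8,235 = $31,015.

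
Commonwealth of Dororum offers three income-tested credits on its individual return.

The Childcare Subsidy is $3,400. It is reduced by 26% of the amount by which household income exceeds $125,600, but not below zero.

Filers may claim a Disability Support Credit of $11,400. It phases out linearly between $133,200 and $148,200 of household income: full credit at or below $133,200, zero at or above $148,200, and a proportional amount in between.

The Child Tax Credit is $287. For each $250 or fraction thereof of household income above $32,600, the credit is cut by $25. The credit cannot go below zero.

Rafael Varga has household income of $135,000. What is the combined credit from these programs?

$10,988

Childcare Subsidy: 26% of the $9,400 excess over $125,600 is $2,444; credit = $3,400 − $2,444 = $956.
Disability Support Credit: $135,000 is $1,800 into a $15,000 phase-out range, leaving 13,200/15,000 of the credit: $11,400 × 13,200/15,000 = $10,032.
Child Tax Credit: income exceeds $32,600 by $102,400 → 410 increments × $25 = $10,250 ≥ base, so the credit is $0.
Total: $956 + $10,032 + $0 = $10,988.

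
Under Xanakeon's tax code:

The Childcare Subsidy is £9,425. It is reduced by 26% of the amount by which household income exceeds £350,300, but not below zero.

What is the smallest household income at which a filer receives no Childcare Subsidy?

£386,550

The credit falls by 26% of each pound above £350,300, so it reaches zero when the excess is £9,425 / 26% = £36,250: income = £350,300 + £36,250 = £386,550.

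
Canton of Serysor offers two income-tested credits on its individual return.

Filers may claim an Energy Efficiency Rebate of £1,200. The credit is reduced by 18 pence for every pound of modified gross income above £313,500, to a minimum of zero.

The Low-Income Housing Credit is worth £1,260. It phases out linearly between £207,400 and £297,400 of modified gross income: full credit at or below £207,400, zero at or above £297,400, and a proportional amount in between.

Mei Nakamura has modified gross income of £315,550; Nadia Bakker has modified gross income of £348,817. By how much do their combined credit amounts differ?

Mei (£315,550): Energy Efficiency Rebate: 18% of the £2,050 excess over £313,500 is £369; credit = £1,200 − £369 = £831. Low-Income Housing Credit: £315,550 is at or above £297,400, so the credit is £0. total £831 + £0 = £831
Nadia (£348,817): Energy Efficiency Rebate: 18% of the £35,317 excess over £313,500 is £6,357.06 ≥ base, so the credit is £0. Low-Income Housing Credit: £348,817 is at or above £297,400, so the credit is £0. total £0 + £0 = £0
Difference: |£831 − £0| = £831.

£831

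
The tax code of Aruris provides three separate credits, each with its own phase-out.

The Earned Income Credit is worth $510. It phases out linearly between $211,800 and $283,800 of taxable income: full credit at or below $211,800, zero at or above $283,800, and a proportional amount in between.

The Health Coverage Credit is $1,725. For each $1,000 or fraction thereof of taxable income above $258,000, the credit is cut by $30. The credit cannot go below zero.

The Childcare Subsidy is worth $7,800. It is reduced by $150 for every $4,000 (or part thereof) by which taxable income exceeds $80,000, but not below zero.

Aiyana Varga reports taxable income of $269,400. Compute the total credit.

Earned Income Credit: $269,400 is $57,600 into a $72,000 phase-out range, leaving 14,400/72,000 of the credit: $510 × 14,400/72,000 = $102.
Health Coverage Credit: income exceeds $258,000 by $11,400, which is 12 full-or-partial $1,000 increments; reduction = 12 × $30 = $360, leaving $1,365.
Childcare Subsidy: income exceeds $80,000 by $189,400, which is 48 full-or-partial $4,000 increments; reduction = 48 × $150 = $7,200, leaving $600.
Total: $102 + $1,365 + $600 = $2,067.

$2,067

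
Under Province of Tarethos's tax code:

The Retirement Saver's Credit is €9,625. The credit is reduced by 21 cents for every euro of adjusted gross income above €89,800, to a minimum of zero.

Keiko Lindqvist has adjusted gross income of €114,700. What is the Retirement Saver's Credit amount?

€4,396

Retirement Saver's Credit: 21% of the €24,900 excess over €89,800 is €5,229; credit = €9,625 − €5,229 = €4,396.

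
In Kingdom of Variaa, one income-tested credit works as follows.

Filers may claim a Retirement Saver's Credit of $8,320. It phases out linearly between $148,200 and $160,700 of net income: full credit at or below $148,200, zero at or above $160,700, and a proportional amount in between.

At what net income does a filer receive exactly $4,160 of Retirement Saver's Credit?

$154,450

$4,160 is 4,160/8,320 of the full $8,320, so 4,160/8,320 of the $12,500 range has been used: income = $148,200 + $12,500 × 4,160/8,320 = $154,450.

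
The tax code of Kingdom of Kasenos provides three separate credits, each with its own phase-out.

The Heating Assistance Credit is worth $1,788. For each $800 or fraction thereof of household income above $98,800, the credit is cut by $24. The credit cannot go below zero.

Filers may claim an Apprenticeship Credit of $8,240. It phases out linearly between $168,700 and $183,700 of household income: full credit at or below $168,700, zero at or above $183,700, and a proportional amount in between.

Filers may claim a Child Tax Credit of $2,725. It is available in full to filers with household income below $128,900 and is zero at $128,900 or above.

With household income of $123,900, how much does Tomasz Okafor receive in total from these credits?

Heating Assistance Credit: income exceeds $98,800 by $25,100, which is 32 full-or-partial $800 increments; reduction = 32 × $24 = $768, leaving $1,020.
Apprenticeship Credit: $123,900 is at or below the $168,700 threshold, so the full $8,240 applies.
Child Tax Credit: $123,900 is below the $128,900 cutoff, so the full $2,725 applies.
Total: $1,020 + $8,240 + $2,725 = $11,985.

$11,985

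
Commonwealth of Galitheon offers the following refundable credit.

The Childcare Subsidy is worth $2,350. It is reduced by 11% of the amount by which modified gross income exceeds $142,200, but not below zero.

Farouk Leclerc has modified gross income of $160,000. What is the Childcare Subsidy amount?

Childcare Subsidy: 11% of the $17,800 excess over $142,200 is $1,958; credit = $2,350 − $1,958 = $392.

$392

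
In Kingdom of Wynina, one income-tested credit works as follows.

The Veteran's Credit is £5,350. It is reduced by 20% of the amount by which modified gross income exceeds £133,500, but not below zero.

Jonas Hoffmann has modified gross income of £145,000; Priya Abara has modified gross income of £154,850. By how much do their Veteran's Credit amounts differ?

£1,970

Jonas (£145,000): Veteran's Credit: 20% of the £11,500 excess over £133,500 is £2,300; credit = £5,350 − £2,300 = £3,050.
Priya (£154,850): Veteran's Credit: 20% of the £21,350 excess over £133,500 is £4,270; credit = £5,350 − £4,270 = £1,080.
Difference: |£3,050 − £1,080| = £1,970.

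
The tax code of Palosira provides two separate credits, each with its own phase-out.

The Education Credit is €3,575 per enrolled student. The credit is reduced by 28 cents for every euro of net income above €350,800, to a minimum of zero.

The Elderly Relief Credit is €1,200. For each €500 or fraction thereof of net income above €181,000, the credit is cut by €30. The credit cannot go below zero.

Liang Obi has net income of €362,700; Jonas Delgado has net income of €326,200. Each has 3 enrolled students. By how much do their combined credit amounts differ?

€3,332

Liang (€362,700): Education Credit: base = 3 × €3,575 = €10,725. 28% of the €11,900 excess over €350,800 is €3,332; credit = €10,725 − €3,332 = €7,393. Elderly Relief Credit: income exceeds €181,000 by €181,700 → 364 increments × €30 = €10,920 ≥ base, so the credit is €0. total €7,393 + €0 = €7,393
Jonas (€326,200): Education Credit: base = 3 × €3,575 = €10,725. €326,200 is at or below the €350,800 threshold, so the full €10,725 applies. Elderly Relief Credit: income exceeds €181,000 by €145,200 → 291 increments × €30 = €8,730 ≥ base, so the credit is €0. total €10,725 + €0 = €10,725
Difference: |€7,393 − €10,725| = €3,332.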